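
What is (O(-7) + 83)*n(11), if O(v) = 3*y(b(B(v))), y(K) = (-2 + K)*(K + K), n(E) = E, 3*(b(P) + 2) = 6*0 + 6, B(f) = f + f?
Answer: 913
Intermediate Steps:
B(f) = 2*f
b(P) = 0 (b(P) = -2 + (6*0 + 6)/3 = -2 + (0 + 6)/3 = -2 + (⅓)*6 = -2 + 2 = 0)
y(K) = 2*K*(-2 + K) (y(K) = (-2 + K)*(2*K) = 2*K*(-2 + K))
O(v) = 0 (O(v) = 3*(2*0*(-2 + 0)) = 3*(2*0*(-2)) = 3*0 = 0)
(O(-7) + 83)*n(11) = (0 + 83)*11 = 83*11 = 913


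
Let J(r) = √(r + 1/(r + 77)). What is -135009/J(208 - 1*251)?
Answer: 45003*I*√49674/487 ≈ 20596.0*I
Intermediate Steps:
J(r) = √(r + 1/(77 + r))
-135009/J(208 - 1*251) = -135009*√(77 + (208 - 1*251))/√(1 + (208 - 1*251)*(77 + (208 - 1*251))) = -135009*√(77 + (208 - 251))/√(1 + (208 - 251)*(77 + (208 - 251))) = -135009*√(77 - 43)/√(1 - 43*(77 - 43)) = -135009*√34/√(1 - 43*34) = -135009*√34/√(1 - 1462) = -135009*(-I*√49674/1461) = -(-45003)*I*√49674/487 = 45003*I*√49674/487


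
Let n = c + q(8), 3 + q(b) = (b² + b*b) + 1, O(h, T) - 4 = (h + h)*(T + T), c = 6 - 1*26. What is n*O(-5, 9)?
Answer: -18656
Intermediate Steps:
c = -20 (c = 6 - 26 = -20)
O(h, T) = 4 + 4*T*h (O(h, T) = 4 + (h + h)*(T + T) = 4 + (2*h)*(2*T) = 4 + 4*T*h)
q(b) = -2 + 2*b² (q(b) = -3 + ((b² + b*b) + 1) = -3 + ((b² + b²) + 1) = -3 + (2*b² + 1) = -3 + (1 + 2*b²) = -2 + 2*b²)
n = 106 (n = -20 + (-2 + 2*8²) = -20 + (-2 + 2*64) = -20 + (-2 + 128) = -20 + 126 = 106)
n*O(-5, 9) = 106*(4 + 4*9*(-5)) = 106*(4 - 180) = 106*(-176) = -18656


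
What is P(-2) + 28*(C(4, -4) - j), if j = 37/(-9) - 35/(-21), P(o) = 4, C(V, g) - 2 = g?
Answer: 148/9 ≈ 16.444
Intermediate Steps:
C(V, g) = 2 + g
j = -22/9 (j = 37*(-⅑) - 35*(-1/21) = -37/9 + 5/3 = -22/9 ≈ -2.4444)
P(-2) + 28*(C(4, -4) - j) = 4 + 28*((2 - 4) - 1*(-22/9)) = 4 + 28*(-2 + 22/9) = 4 + 28*(4/9) = 4 + 112/9 = 148/9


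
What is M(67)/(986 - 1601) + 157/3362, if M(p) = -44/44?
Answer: 2437/50430 ≈ 0.048324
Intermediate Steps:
M(p) = -1 (M(p) = -44*1/44 = -1)
M(67)/(986 - 1601) + 157/3362 = -1/(986 - 1601) + 157/3362 = -1/(-615) + 157*(1/3362) = -1*(-1/615) + 157/3362 = 1/615 + 157/3362 = 2437/50430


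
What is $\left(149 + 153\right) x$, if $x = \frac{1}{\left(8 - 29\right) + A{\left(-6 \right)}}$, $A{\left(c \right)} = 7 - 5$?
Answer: $- \frac{302}{19} \approx -15.895$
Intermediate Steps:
$A{\left(c \right)} = 2$ ($A{\left(c \right)} = 7 - 5 = 2$)
$x = - \frac{1}{19}$ ($x = \frac{1}{\left(8 - 29\right) + 2} = \frac{1}{-21 + 2} = \frac{1}{-19} = - \frac{1}{19} \approx -0.052632$)
$\left(149 + 153\right) x = \left(149 + 153\right) \left(- \frac{1}{19}\right) = 302 \left(- \frac{1}{19}\right) = - \frac{302}{19}$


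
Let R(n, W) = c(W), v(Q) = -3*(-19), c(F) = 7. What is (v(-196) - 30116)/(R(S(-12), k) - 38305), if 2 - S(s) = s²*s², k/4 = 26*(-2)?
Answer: 30059/38298 ≈ 0.78487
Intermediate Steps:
k = -208 (k = 4*(26*(-2)) = 4*(-52) = -208)
v(Q) = 57
S(s) = 2 - s⁴ (S(s) = 2 - s²*s² = 2 - s⁴)
R(n, W) = 7
(v(-196) - 30116)/(R(S(-12), k) - 38305) = (57 - 30116)/(7 - 38305) = -30059/(-38298) = -30059*(-1/38298) = 30059/38298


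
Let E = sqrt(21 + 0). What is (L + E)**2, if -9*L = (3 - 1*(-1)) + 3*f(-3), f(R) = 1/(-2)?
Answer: 6829/324 - 5*sqrt(21)/9 ≈ 18.531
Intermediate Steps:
f(R) = -1/2
L = -5/18 (L = -((3 - 1*(-1)) + 3*(-1/2))/9 = -((3 + 1) - 3/2)/9 = -(4 - 3/2)/9 = -1/9*5/2 = -5/18 ≈ -0.27778)
E = sqrt(21) ≈ 4.5826
(L + E)**2 = (-5/18 + sqrt(21))**2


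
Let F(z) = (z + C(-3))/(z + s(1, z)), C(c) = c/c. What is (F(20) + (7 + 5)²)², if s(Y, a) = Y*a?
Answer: 33419961/1600 ≈ 20887.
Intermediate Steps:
C(c) = 1
F(z) = (1 + z)/(2*z) (F(z) = (z + 1)/(z + 1*z) = (1 + z)/(z + z) = (1 + z)/((2*z)) = (1 + z)*(1/(2*z)) = (1 + z)/(2*z))
(F(20) + (7 + 5)²)² = ((½)*(1 + 20)/20 + (7 + 5)²)² = ((½)*(1/20)*21 + 12²)² = (21/40 + 144)² = (5781/40)² = 33419961/1600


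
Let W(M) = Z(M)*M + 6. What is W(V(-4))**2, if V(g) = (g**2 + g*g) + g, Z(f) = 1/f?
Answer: 49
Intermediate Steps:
V(g) = g + 2*g**2 (V(g) = (g**2 + g**2) + g = 2*g**2 + g = g + 2*g**2)
W(M) = 7 (W(M) = M/M + 6 = 1 + 6 = 7)
W(V(-4))**2 = 7**2 = 49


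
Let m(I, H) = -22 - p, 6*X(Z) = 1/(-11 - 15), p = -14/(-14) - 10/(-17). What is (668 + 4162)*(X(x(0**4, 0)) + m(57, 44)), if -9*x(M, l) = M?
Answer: -50371265/442 ≈ -1.1396e+5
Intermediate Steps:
x(M, l) = -M/9
p = 27/17 (p = -14*(-1/14) - 10*(-1/17) = 1 + 10/17 = 27/17 ≈ 1.5882)
X(Z) = -1/156 (X(Z) = 1/(6*(-11 - 15)) = (1/6)/(-26) = (1/6)*(-1/26) = -1/156)
m(I, H) = -401/17 (m(I, H) = -22 - 1*27/17 = -22 - 27/17 = -401/17)
(668 + 4162)*(X(x(0**4, 0)) + m(57, 44)) = (668 + 4162)*(-1/156 - 401/17) = 4830*(-62573/2652) = -50371265/442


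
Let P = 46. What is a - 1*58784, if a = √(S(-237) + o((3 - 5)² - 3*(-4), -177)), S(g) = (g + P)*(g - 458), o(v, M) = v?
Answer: -58784 + √132761 ≈ -58420.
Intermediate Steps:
S(g) = (-458 + g)*(46 + g) (S(g) = (g + 46)*(g - 458) = (46 + g)*(-458 + g) = (-458 + g)*(46 + g))
a = √132761 (a = √((-21068 + (-237)² - 412*(-237)) + ((3 - 5)² - 3*(-4))) = √((-21068 + 56169 + 97644) + ((-2)² + 12)) = √(132745 + (4 + 12)) = √(132745 + 16) = √132761 ≈ 364.36)
a - 1*58784 = √132761 - 1*58784 = √132761 - 58784 = -58784 + √132761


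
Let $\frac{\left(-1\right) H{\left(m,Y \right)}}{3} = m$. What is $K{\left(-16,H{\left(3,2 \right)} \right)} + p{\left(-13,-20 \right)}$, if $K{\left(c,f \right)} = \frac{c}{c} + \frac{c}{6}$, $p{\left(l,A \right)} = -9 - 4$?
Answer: $- \frac{44}{3} \approx -14.667$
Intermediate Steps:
$H{\left(m,Y \right)} = - 3 m$
$p{\left(l,A \right)} = -13$
$K{\left(c,f \right)} = 1 + \frac{c}{6}$ ($K{\left(c,f \right)} = 1 + c \frac{1}{6} = 1 + \frac{c}{6}$)
$K{\left(-16,H{\left(3,2 \right)} \right)} + p{\left(-13,-20 \right)} = \left(1 + \frac{1}{6} \left(-16\right)\right) - 13 = \left(1 - \frac{8}{3}\right) - 13 = - \frac{5}{3} - 13 = - \frac{44}{3}$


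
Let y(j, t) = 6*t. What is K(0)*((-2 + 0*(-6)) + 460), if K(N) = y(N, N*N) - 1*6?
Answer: -2748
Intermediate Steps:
K(N) = -6 + 6*N² (K(N) = 6*(N*N) - 1*6 = 6*N² - 6 = -6 + 6*N²)
K(0)*((-2 + 0*(-6)) + 460) = (-6 + 6*0²)*((-2 + 0*(-6)) + 460) = (-6 + 6*0)*((-2 + 0) + 460) = (-6 + 0)*(-2 + 460) = -6*458 = -2748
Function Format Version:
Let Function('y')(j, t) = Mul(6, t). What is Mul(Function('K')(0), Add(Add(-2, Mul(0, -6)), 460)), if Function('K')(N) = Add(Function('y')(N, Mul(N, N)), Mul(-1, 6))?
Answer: -2748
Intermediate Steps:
Function('K')(N) = Add(-6, Mul(6, Pow(N, 2))) (Function('K')(N) = Add(Mul(6, Mul(N, N)), Mul(-1, 6)) = Add(Mul(6, Pow(N, 2)), -6) = Add(-6, Mul(6, Pow(N, 2))))
Mul(Function('K')(0), Add(Add(-2, Mul(0, -6)), 460)) = Mul(Add(-6, Mul(6, Pow(0, 2))), Add(Add(-2, Mul(0, -6)), 460)) = Mul(Add(-6, Mul(6, 0)), Add(Add(-2, 0), 460)) = Mul(Add(-6, 0), Add(-2, 460)) = Mul(-6, 458) = -2748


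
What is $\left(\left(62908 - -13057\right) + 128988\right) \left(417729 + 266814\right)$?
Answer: $140299141479$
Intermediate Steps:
$\left(\left(62908 - -13057\right) + 128988\right) \left(417729 + 266814\right) = \left(\left(62908 + 13057\right) + 128988\right) 684543 = \left(75965 + 128988\right) 684543 = 204953 \cdot 684543 = 140299141479$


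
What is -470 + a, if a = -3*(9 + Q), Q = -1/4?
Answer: -1985/4 ≈ -496.25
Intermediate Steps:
Q = -1/4 (Q = -1*1/4 = -1/4 ≈ -0.25000)
a = -105/4 (a = -3*(9 - 1/4) = -3*35/4 = -105/4 ≈ -26.250)
-470 + a = -470 - 105/4 = -1985/4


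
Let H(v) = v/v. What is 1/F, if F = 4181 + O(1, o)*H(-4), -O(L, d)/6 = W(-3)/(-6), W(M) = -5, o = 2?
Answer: 1/4176 ≈ 0.00023946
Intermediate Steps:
H(v) = 1
O(L, d) = -5 (O(L, d) = -(-30)/(-6) = -(-30)*(-1)/6 = -6*⅚ = -5)
F = 4176 (F = 4181 - 5*1 = 4181 - 5 = 4176)
1/F = 1/4176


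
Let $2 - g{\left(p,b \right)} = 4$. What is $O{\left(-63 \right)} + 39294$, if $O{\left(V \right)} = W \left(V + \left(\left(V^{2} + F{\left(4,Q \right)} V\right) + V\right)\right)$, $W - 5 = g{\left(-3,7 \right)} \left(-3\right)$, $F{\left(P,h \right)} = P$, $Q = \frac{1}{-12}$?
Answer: $78795$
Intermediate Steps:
$Q = - \frac{1}{12} \approx -0.083333$
$g{\left(p,b \right)} = -2$ ($g{\left(p,b \right)} = 2 - 4 = -2$)
$W = 11$ ($W = 5 - -6 = 5 + 6 = 11$)
$O{\left(V \right)} = 11 V^{2} + 66 V$ ($O{\left(V \right)} = 11 \left(V + \left(\left(V^{2} + 4 V\right) + V\right)\right) = 11 \left(V + \left(V^{2} + 5 V\right)\right) = 11 \left(V^{2} + 6 V\right) = 11 V^{2} + 66 V$)
$O{\left(-63 \right)} + 39294 = 11 \left(-63\right) \left(6 - 63\right) + 39294 = 11 \left(-63\right) \left(-57\right) + 39294 = 39501 + 39294 = 78795$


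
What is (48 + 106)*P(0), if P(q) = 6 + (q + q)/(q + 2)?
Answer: 924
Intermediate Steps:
P(q) = 6 + 2*q/(2 + q) (P(q) = 6 + (2*q)/(2 + q) = 6 + 2*q/(2 + q))
(48 + 106)*P(0) = (48 + 106)*(4*(3 + 2*0)/(2 + 0)) = 154*(4*(3 + 0)/2) = 154*(4*(1/2)*3) = 154*6 = 924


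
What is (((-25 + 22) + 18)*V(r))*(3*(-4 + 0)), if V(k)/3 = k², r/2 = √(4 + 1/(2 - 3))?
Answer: -6480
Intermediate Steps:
r = 2*√3 (r = 2*√(4 + 1/(2 - 3)) = 2*√(4 + 1/(-1)) = 2*√(4 - 1) = 2*√3 ≈ 3.4641)
V(k) = 3*k²
(((-25 + 22) + 18)*V(r))*(3*(-4 + 0)) = (((-25 + 22) + 18)*(3*(2*√3)²))*(3*(-4 + 0)) = ((-3 + 18)*(3*12))*(3*(-4)) = (15*36)*(-12) = 540*(-12) = -6480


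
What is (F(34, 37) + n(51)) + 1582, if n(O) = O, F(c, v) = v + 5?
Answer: 1675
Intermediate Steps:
F(c, v) = 5 + v
(F(34, 37) + n(51)) + 1582 = ((5 + 37) + 51) + 1582 = (42 + 51) + 1582 = 93 + 1582 = 1675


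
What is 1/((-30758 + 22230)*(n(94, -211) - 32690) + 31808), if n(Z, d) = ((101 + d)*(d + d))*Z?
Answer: -1/36932945312 ≈ -2.7076e-11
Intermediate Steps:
n(Z, d) = 2*Z*d*(101 + d) (n(Z, d) = ((101 + d)*(2*d))*Z = (2*d*(101 + d))*Z = 2*Z*d*(101 + d))
1/((-30758 + 22230)*(n(94, -211) - 32690) + 31808) = 1/((-30758 + 22230)*(2*94*(-211)*(101 - 211) - 32690) + 31808) = 1/(-8528*(2*94*(-211)*(-110) - 32690) + 31808) = 1/(-8528*(4363480 - 32690) + 31808) = 1/(-8528*4330790 + 31808) = 1/(-36932977120 + 31808) = 1/(-36932945312) = -1/36932945312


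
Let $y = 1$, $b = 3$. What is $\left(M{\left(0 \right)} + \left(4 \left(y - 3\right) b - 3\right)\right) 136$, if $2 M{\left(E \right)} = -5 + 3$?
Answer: $-3808$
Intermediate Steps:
$M{\left(E \right)} = -1$ ($M{\left(E \right)} = \frac{-5 + 3}{2} = \frac{1}{2} \left(-2\right) = -1$)
$\left(M{\left(0 \right)} + \left(4 \left(y - 3\right) b - 3\right)\right) 136 = \left(-1 + \left(4 \left(1 - 3\right) 3 - 3\right)\right) 136 = \left(-1 + \left(4 \left(\left(-2\right) 3\right) - 3\right)\right) 136 = \left(-1 + \left(4 \left(-6\right) - 3\right)\right) 136 = \left(-1 - 27\right) 136 = \left(-28\right) 136 = -3808$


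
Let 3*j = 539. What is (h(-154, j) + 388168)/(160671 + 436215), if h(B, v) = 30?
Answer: 194099/298443 ≈ 0.65037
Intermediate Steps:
j = 539/3 (j = (1/3)*539 = 539/3 ≈ 179.67)
(h(-154, j) + 388168)/(160671 + 436215) = (30 + 388168)/(160671 + 436215) = 388198/596886 = 388198*(1/596886) = 194099/298443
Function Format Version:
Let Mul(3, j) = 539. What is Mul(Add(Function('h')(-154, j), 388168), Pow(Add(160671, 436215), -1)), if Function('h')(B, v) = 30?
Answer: Rational(194099, 298443) ≈ 0.65037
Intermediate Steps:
j = Rational(539, 3) (j = Mul(Rational(1, 3), 539) = Rational(539, 3) ≈ 179.67)
Mul(Add(Function('h')(-154, j), 388168), Pow(Add(160671, 436215), -1)) = Mul(Add(30, 388168), Pow(Add(160671, 436215), -1)) = Mul(388198, Pow(596886, -1)) = Mul(388198, Rational(1, 596886)) = Rational(194099, 298443)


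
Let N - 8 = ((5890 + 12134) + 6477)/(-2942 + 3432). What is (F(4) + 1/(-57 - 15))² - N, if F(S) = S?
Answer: -53486827/1270080 ≈ -42.113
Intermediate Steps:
N = 28421/490 (N = 8 + ((5890 + 12134) + 6477)/(-2942 + 3432) = 8 + (18024 + 6477)/490 = 8 + 24501*(1/490) = 8 + 24501/490 = 28421/490 ≈ 58.002)
(F(4) + 1/(-57 - 15))² - N = (4 + 1/(-57 - 15))² - 1*28421/490 = (4 + 1/(-72))² - 28421/490 = (4 - 1/72)² - 28421/490 = (287/72)² - 28421/490 = 82369/5184 - 28421/490 = -53486827/1270080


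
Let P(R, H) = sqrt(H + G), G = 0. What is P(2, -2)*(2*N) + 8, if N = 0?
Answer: 8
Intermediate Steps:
P(R, H) = sqrt(H) (P(R, H) = sqrt(H + 0) = sqrt(H))
P(2, -2)*(2*N) + 8 = sqrt(-2)*(2*0) + 8 = (I*sqrt(2))*0 + 8 = 0 + 8 = 8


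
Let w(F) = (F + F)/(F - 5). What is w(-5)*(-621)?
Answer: -621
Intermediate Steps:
w(F) = 2*F/(-5 + F) (w(F) = (2*F)/(-5 + F) = 2*F/(-5 + F))
w(-5)*(-621) = (2*(-5)/(-5 - 5))*(-621) = (2*(-5)/(-10))*(-621) = (2*(-5)*(-⅒))*(-621) = 1*(-621) = -621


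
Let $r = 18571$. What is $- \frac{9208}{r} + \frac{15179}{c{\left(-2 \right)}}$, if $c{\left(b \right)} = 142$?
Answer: $\frac{280581673}{2637082} \approx 106.4$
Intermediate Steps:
$- \frac{9208}{r} + \frac{15179}{c{\left(-2 \right)}} = - \frac{9208}{18571} + \frac{15179}{142} = \frac{280581673}{2637082}$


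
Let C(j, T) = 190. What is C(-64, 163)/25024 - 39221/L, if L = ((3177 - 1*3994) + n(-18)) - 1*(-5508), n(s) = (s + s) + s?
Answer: -490292637/58018144 ≈ -8.4507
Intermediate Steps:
n(s) = 3*s (n(s) = 2*s + s = 3*s)
L = 4637 (L = ((3177 - 1*3994) + 3*(-18)) - 1*(-5508) = ((3177 - 3994) - 54) + 5508 = (-817 - 54) + 5508 = -871 + 5508 = 4637)
C(-64, 163)/25024 - 39221/L = 190/25024 - 39221/4637 = 190*(1/25024) - 39221*1/4637 = 95/12512 - 39221/4637 = -490292637/58018144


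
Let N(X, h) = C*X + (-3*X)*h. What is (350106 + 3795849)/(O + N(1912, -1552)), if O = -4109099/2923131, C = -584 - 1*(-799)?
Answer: 12119169585105/27224143836013 ≈ 0.44516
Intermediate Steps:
C = 215 (C = -584 + 799 = 215)
N(X, h) = 215*X - 3*X*h (N(X, h) = 215*X + (-3*X)*h = 215*X - 3*X*h)
O = -4109099/2923131 (O = -4109099*1/2923131 = -4109099/2923131 ≈ -1.4057)
(350106 + 3795849)/(O + N(1912, -1552)) = (350106 + 3795849)/(-4109099/2923131 + 1912*(215 - 3*(-1552))) = 4145955/(-4109099/2923131 + 1912*(215 + 4656)) = 4145955/(-4109099/2923131 + 1912*4871) = 4145955/(-4109099/2923131 + 9313352) = 4145955/(27224143836013/2923131) = 4145955*(2923131/27224143836013) = 12119169585105/27224143836013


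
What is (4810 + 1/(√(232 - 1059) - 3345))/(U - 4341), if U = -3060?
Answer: -53823184775/82816094652 + I*√827/82816094652 ≈ -0.64991 + 3.4725e-10*I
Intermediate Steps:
(4810 + 1/(√(232 - 1059) - 3345))/(U - 4341) = (4810 + 1/(√(232 - 1059) - 3345))/(-3060 - 4341) = (4810 + 1/(√(-827) - 3345))/(-7401) = (4810 + 1/(I*√827 - 3345))*(-1/7401) = (4810 + 1/(-3345 + I*√827))*(-1/7401) = -4810/7401 - 1/(7401*(-3345 + I*√827))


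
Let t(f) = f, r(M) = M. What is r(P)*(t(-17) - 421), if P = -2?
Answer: 876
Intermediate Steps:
r(P)*(t(-17) - 421) = -2*(-17 - 421) = -2*(-438) = 876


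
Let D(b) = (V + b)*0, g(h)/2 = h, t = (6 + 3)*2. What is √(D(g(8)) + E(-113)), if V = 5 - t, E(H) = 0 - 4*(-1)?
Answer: 2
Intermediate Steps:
t = 18 (t = 9*2 = 18)
E(H) = 4 (E(H) = 0 + 4 = 4)
g(h) = 2*h
V = -13 (V = 5 - 1*18 = 5 - 18 = -13)
D(b) = 0 (D(b) = (-13 + b)*0 = 0)
√(D(g(8)) + E(-113)) = √(0 + 4) = √4 = 2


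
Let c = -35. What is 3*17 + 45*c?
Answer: -1524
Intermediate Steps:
3*17 + 45*c = 3*17 + 45*(-35) = 51 - 1575 = -1524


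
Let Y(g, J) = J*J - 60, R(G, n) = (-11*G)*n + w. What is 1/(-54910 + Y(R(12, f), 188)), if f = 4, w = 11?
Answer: -1/19626 ≈ -5.0953e-5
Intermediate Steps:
R(G, n) = 11 - 11*G*n (R(G, n) = (-11*G)*n + 11 = -11*G*n + 11 = 11 - 11*G*n)
Y(g, J) = -60 + J² (Y(g, J) = J² - 60 = -60 + J²)
1/(-54910 + Y(R(12, f), 188)) = 1/(-54910 + (-60 + 188²)) = 1/(-54910 + (-60 + 35344)) = 1/(-54910 + 35284) = 1/(-19626) = -1/19626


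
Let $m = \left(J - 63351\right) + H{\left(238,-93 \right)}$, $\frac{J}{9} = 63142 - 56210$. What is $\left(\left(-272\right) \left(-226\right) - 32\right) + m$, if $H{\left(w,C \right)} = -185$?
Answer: $60292$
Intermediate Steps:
$J = 62388$ ($J = 9 \left(63142 - 56210\right) = 9 \cdot 6932 = 62388$)
$m = -1148$ ($m = \left(62388 - 63351\right) - 185 = -963 - 185 = -1148$)
$\left(\left(-272\right) \left(-226\right) - 32\right) + m = \left(\left(-272\right) \left(-226\right) - 32\right) - 1148 = \left(61472 - 32\right) - 1148 = 61440 - 1148 = 60292$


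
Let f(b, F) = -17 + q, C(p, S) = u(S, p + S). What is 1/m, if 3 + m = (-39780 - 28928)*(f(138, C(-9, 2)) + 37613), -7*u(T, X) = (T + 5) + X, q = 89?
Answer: -1/2589260983 ≈ -3.8621e-10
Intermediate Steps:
u(T, X) = -5/7 - T/7 - X/7 (u(T, X) = -((T + 5) + X)/7 = -((5 + T) + X)/7 = -(5 + T + X)/7 = -5/7 - T/7 - X/7)
C(p, S) = -5/7 - 2*S/7 - p/7 (C(p, S) = -5/7 - S/7 - (p + S)/7 = -5/7 - S/7 - (S + p)/7 = -5/7 - S/7 + (-S/7 - p/7) = -5/7 - 2*S/7 - p/7)
f(b, F) = 72 (f(b, F) = -17 + 89 = 72)
m = -2589260983 (m = -3 + (-39780 - 28928)*(72 + 37613) = -3 - 68708*37685 = -3 - 2589260980 = -2589260983)
1/m = 1/(-2589260983) = -1/2589260983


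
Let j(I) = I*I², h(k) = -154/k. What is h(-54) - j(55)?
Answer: -4492048/27 ≈ -1.6637e+5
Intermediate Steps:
j(I) = I³
h(-54) - j(55) = -154/(-54) - 1*55³ = -154*(-1/54) - 1*166375 = 77/27 - 166375 = -4492048/27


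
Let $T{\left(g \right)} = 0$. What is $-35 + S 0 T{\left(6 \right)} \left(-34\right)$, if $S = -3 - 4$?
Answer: $-35$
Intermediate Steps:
$S = -7$ ($S = -3 - 4 = -7$)
$-35 + S 0 T{\left(6 \right)} \left(-34\right) = -35 + \left(-7\right) 0 \cdot 0 \left(-34\right) = -35 + 0 \cdot 0 \left(-34\right) = -35 + 0 \left(-34\right) = -35 + 0 = -35$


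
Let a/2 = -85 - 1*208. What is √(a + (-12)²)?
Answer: I*√442 ≈ 21.024*I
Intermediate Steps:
a = -586 (a = 2*(-85 - 1*208) = 2*(-85 - 208) = 2*(-293) = -586)
√(a + (-12)²) = √(-586 + (-12)²) = √(-586 + 144) = √(-442) = I*√442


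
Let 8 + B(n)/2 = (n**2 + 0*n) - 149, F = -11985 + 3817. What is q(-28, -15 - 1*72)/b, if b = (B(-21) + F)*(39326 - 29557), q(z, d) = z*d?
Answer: -609/18561100 ≈ -3.2811e-5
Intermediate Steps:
F = -8168
B(n) = -314 + 2*n**2 (B(n) = -16 + 2*((n**2 + 0*n) - 149) = -16 + 2*((n**2 + 0) - 149) = -16 + 2*(n**2 - 149) = -16 + 2*(-149 + n**2) = -16 + (-298 + 2*n**2) = -314 + 2*n**2)
q(z, d) = d*z
b = -74244400 (b = ((-314 + 2*(-21)**2) - 8168)*(39326 - 29557) = ((-314 + 2*441) - 8168)*9769 = ((-314 + 882) - 8168)*9769 = (568 - 8168)*9769 = -7600*9769 = -74244400)
q(-28, -15 - 1*72)/b = ((-15 - 1*72)*(-28))/(-74244400) = ((-15 - 72)*(-28))*(-1/74244400) = -87*(-28)*(-1/74244400) = 2436*(-1/74244400) = -609/18561100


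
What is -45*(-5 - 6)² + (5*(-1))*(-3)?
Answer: -5430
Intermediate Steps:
-45*(-5 - 6)² + (5*(-1))*(-3) = -45*(-11)² - 5*(-3) = -45*121 + 15 = -5445 + 15 = -5430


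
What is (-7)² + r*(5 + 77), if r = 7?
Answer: 623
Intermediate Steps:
(-7)² + r*(5 + 77) = (-7)² + 7*(5 + 77) = 49 + 7*82 = 49 + 574 = 623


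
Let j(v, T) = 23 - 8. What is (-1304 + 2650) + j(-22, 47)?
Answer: 1361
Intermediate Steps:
j(v, T) = 15
(-1304 + 2650) + j(-22, 47) = (-1304 + 2650) + 15 = 1346 + 15 = 1361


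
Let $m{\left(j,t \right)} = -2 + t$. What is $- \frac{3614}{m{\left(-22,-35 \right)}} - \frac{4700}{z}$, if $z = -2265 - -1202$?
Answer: $\frac{4015582}{39331} \approx 102.1$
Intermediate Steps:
$z = -1063$ ($z = -2265 + 1202 = -1063$)
$- \frac{3614}{m{\left(-22,-35 \right)}} - \frac{4700}{z} = - \frac{3614}{-2 - 35} - \frac{4700}{-1063} = - \frac{3614}{-37} - - \frac{4700}{1063} = \left(-3614\right) \left(- \frac{1}{37}\right) + \frac{4700}{1063} = \frac{3614}{37} + \frac{4700}{1063} = \frac{4015582}{39331}$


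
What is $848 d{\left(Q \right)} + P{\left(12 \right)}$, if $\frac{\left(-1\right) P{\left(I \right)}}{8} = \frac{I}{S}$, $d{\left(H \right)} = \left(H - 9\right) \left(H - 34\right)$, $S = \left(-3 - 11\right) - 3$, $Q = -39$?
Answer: $\frac{50513760}{17} \approx 2.9714 \cdot 10^{6}$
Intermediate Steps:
$S = -17$ ($S = -14 - 3 = -17$)
$d{\left(H \right)} = \left(-34 + H\right) \left(-9 + H\right)$ ($d{\left(H \right)} = \left(-9 + H\right) \left(-34 + H\right) = \left(-34 + H\right) \left(-9 + H\right)$)
$P{\left(I \right)} = \frac{8 I}{17}$ ($P{\left(I \right)} = - 8 \frac{I}{-17} = - 8 I \left(- \frac{1}{17}\right) = - 8 \left(- \frac{I}{17}\right) = \frac{8 I}{17}$)
$848 d{\left(Q \right)} + P{\left(12 \right)} = 848 \left(306 + \left(-39\right)^{2} - -1677\right) + \frac{8}{17} \cdot 12 = 848 \left(306 + 1521 + 1677\right) + \frac{96}{17} = 848 \cdot 3504 + \frac{96}{17} = 2971392 + \frac{96}{17} = \frac{50513760}{17}$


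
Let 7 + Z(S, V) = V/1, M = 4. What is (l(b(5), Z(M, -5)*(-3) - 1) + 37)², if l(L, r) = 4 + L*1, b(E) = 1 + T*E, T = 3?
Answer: 3249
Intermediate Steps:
Z(S, V) = -7 + V (Z(S, V) = -7 + V/1 = -7 + V*1 = -7 + V)
b(E) = 1 + 3*E
l(L, r) = 4 + L
(l(b(5), Z(M, -5)*(-3) - 1) + 37)² = ((4 + (1 + 3*5)) + 37)² = ((4 + (1 + 15)) + 37)² = ((4 + 16) + 37)² = (20 + 37)² = 57² = 3249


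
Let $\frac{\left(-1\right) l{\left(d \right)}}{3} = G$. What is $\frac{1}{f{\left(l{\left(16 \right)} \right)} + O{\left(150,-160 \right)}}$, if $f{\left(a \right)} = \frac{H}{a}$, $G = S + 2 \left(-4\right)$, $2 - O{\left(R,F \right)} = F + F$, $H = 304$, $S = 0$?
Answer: $\frac{3}{1004} \approx 0.002988$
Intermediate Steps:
$O{\left(R,F \right)} = 2 - 2 F$ ($O{\left(R,F \right)} = 2 - \left(F + F\right) = 2 - 2 F$)
$G = -8$ ($G = 0 + 2 \left(-4\right) = 0 - 8 = -8$)
$l{\left(d \right)} = 24$ ($l{\left(d \right)} = \left(-3\right) \left(-8\right) = 24$)
$f{\left(a \right)} = \frac{304}{a}$
$\frac{1}{f{\left(l{\left(16 \right)} \right)} + O{\left(150,-160 \right)}} = \frac{1}{\frac{304}{24} + \left(2 - -320\right)} = \frac{1}{304 \cdot \frac{1}{24} + \left(2 + 320\right)} = \frac{1}{\frac{38}{3} + 322} = \frac{1}{\frac{1004}{3}} = \frac{3}{1004}$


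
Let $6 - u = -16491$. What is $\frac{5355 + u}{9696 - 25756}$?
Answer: $- \frac{5463}{4015} \approx -1.3606$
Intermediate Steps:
$u = 16497$ ($u = 6 - -16491 = 6 + 16491 = 16497$)
$\frac{5355 + u}{9696 - 25756} = \frac{5355 + 16497}{9696 - 25756} = \frac{21852}{-16060} = 21852 \left(- \frac{1}{16060}\right) = - \frac{5463}{4015}$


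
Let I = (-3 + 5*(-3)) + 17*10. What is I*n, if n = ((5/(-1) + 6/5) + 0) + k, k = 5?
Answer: 912/5 ≈ 182.40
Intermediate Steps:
I = 152 (I = (-3 - 15) + 170 = -18 + 170 = 152)
n = 6/5 (n = ((5/(-1) + 6/5) + 0) + 5 = ((5*(-1) + 6*(⅕)) + 0) + 5 = ((-5 + 6/5) + 0) + 5 = (-19/5 + 0) + 5 = -19/5 + 5 = 6/5 ≈ 1.2000)
I*n = 152*(6/5) = 912/5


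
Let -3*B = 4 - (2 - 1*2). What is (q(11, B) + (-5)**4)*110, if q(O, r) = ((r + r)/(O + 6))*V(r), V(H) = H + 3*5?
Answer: 10482670/153 ≈ 68514.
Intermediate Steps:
V(H) = 15 + H (V(H) = H + 15 = 15 + H)
B = -4/3 (B = -(4 - (2 - 1*2))/3 = -(4 - (2 - 2))/3 = -(4 - 1*0)/3 = -(4 + 0)/3 = -1/3*4 = -4/3 ≈ -1.3333)
q(O, r) = 2*r*(15 + r)/(6 + O) (q(O, r) = ((r + r)/(O + 6))*(15 + r) = ((2*r)/(6 + O))*(15 + r) = (2*r/(6 + O))*(15 + r) = 2*r*(15 + r)/(6 + O))
(q(11, B) + (-5)**4)*110 = (2*(-4/3)*(15 - 4/3)/(6 + 11) + (-5)**4)*110 = (2*(-4/3)*(41/3)/17 + 625)*110 = (2*(-4/3)*(1/17)*(41/3) + 625)*110 = (-328/153 + 625)*110 = (95297/153)*110 = 10482670/153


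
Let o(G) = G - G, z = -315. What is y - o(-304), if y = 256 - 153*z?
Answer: 48451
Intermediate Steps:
o(G) = 0
y = 48451 (y = 256 - 153*(-315) = 256 + 48195 = 48451)
y - o(-304) = 48451 - 1*0 = 48451 + 0 = 48451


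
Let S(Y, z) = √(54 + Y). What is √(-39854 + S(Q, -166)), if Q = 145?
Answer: √(-39854 + √199) ≈ 199.6*I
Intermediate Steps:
√(-39854 + S(Q, -166)) = √(-39854 + √(54 + 145)) = √(-39854 + √199)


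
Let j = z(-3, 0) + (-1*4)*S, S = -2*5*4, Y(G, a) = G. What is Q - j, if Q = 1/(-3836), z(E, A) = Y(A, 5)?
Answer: -613761/3836 ≈ -160.00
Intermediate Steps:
z(E, A) = A
S = -40 (S = -10*4 = -40)
j = 160 (j = 0 - 1*4*(-40) = 0 - 4*(-40) = 0 + 160 = 160)
Q = -1/3836 ≈ -0.00026069
Q - j = -1/3836 - 1*160 = -1/3836 - 160 = -613761/3836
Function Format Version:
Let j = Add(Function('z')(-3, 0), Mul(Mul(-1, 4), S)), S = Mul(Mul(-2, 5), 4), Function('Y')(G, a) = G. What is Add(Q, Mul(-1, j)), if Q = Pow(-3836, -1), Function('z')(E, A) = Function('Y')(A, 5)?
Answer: Rational(-613761, 3836) ≈ -160.00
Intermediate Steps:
Function('z')(E, A) = A
S = -40 (S = Mul(-10, 4) = -40)
j = 160 (j = Add(0, Mul(Mul(-1, 4), -40)) = Add(0, Mul(-4, -40)) = Add(0, 160) = 160)
Q = Rational(-1, 3836) ≈ -0.00026069
Add(Q, Mul(-1, j)) = Add(Rational(-1, 3836), Mul(-1, 160)) = Add(Rational(-1, 3836), -160) = Rational(-613761, 3836)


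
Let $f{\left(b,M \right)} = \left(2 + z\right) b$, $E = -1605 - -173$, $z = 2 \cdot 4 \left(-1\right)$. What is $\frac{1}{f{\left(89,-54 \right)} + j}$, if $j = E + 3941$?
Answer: $\frac{1}{1975} \approx 0.00050633$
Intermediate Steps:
$z = -8$ ($z = 8 \left(-1\right) = -8$)
$E = -1432$ ($E = -1605 + 173 = -1432$)
$f{\left(b,M \right)} = - 6 b$ ($f{\left(b,M \right)} = \left(2 - 8\right) b = - 6 b$)
$j = 2509$ ($j = -1432 + 3941 = 2509$)
$\frac{1}{f{\left(89,-54 \right)} + j} = \frac{1}{\left(-6\right) 89 + 2509} = \frac{1}{-534 + 2509} = \frac{1}{1975}$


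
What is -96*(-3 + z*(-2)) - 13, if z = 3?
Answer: 851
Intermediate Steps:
-96*(-3 + z*(-2)) - 13 = -96*(-3 + 3*(-2)) - 13 = -96*(-3 - 6) - 13 = -96*(-9) - 13 = 864 - 13 = 851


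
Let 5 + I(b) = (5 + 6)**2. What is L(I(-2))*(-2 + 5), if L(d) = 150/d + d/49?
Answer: 31209/2842 ≈ 10.981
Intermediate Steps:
I(b) = 116 (I(b) = -5 + (5 + 6)**2 = -5 + 11**2 = -5 + 121 = 116)
L(d) = 150/d + d/49 (L(d) = 150/d + d*(1/49) = 150/d + d/49)
L(I(-2))*(-2 + 5) = (150/116 + (1/49)*116)*(-2 + 5) = (150*(1/116) + 116/49)*3 = (75/58 + 116/49)*3 = (10403/2842)*3 = 31209/2842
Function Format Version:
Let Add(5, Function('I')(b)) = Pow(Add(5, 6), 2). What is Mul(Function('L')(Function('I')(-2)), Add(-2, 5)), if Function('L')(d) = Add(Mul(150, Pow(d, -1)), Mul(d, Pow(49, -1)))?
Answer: Rational(31209, 2842) ≈ 10.981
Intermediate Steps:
Function('I')(b) = 116 (Function('I')(b) = Add(-5, Pow(Add(5, 6), 2)) = Add(-5, Pow(11, 2)) = Add(-5, 121) = 116)
Function('L')(d) = Add(Mul(150, Pow(d, -1)), Mul(Rational(1, 49), d)) (Function('L')(d) = Add(Mul(150, Pow(d, -1)), Mul(d, Rational(1, 49))) = Add(Mul(150, Pow(d, -1)), Mul(Rational(1, 49), d)))
Mul(Function('L')(Function('I')(-2)), Add(-2, 5)) = Mul(Add(Mul(150, Pow(116, -1)), Mul(Rational(1, 49), 116)), Add(-2, 5)) = Mul(Add(Mul(150, Rational(1, 116)), Rational(116, 49)), 3) = Mul(Add(Rational(75, 58), Rational(116, 49)), 3) = Mul(Rational(10403, 2842), 3) = Rational(31209, 2842)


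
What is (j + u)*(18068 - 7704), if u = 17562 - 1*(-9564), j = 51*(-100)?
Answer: 228277464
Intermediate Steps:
j = -5100
u = 27126 (u = 17562 + 9564 = 27126)
(j + u)*(18068 - 7704) = (-5100 + 27126)*(18068 - 7704) = 22026*10364 = 228277464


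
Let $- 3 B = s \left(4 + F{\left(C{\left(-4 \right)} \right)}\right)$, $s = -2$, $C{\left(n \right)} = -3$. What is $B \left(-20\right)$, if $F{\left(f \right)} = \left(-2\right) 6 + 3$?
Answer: $\frac{200}{3} \approx 66.667$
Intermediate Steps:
$F{\left(f \right)} = -9$ ($F{\left(f \right)} = -12 + 3 = -9$)
$B = - \frac{10}{3}$ ($B = - \frac{\left(-2\right) \left(4 - 9\right)}{3} = - \frac{\left(-2\right) \left(-5\right)}{3} = \left(- \frac{1}{3}\right) 10 = - \frac{10}{3} \approx -3.3333$)
$B \left(-20\right) = \left(- \frac{10}{3}\right) \left(-20\right) = \frac{200}{3}$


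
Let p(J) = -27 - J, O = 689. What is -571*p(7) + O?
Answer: 20103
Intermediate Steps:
-571*p(7) + O = -571*(-27 - 1*7) + 689 = -571*(-27 - 7) + 689 = -571*(-34) + 689 = 19414 + 689 = 20103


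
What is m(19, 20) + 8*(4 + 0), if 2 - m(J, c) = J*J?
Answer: -327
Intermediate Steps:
m(J, c) = 2 - J² (m(J, c) = 2 - J*J = 2 - J²)
m(19, 20) + 8*(4 + 0) = (2 - 1*19²) + 8*(4 + 0) = (2 - 1*361) + 8*4 = (2 - 361) + 32 = -359 + 32 = -327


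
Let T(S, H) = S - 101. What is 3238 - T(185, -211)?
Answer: 3154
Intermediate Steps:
T(S, H) = -101 + S
3238 - T(185, -211) = 3238 - (-101 + 185) = 3238 - 1*84 = 3238 - 84 = 3154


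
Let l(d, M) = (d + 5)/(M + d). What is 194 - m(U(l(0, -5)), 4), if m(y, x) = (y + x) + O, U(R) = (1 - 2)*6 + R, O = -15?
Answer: 212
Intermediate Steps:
l(d, M) = (5 + d)/(M + d)
U(R) = -6 + R (U(R) = -1*6 + R = -6 + R)
m(y, x) = -15 + x + y (m(y, x) = (y + x) - 15 = (x + y) - 15 = -15 + x + y)
194 - m(U(l(0, -5)), 4) = 194 - (-15 + 4 + (-6 + (5 + 0)/(-5 + 0))) = 194 - (-15 + 4 + (-6 + 5/(-5))) = 194 - (-15 + 4 + (-6 - ⅕*5)) = 194 - (-15 + 4 + (-6 - 1)) = 194 - (-15 + 4 - 7) = 194 - 1*(-18) = 194 + 18 = 212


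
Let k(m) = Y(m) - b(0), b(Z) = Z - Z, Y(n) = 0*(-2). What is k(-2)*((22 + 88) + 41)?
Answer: 0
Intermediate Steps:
Y(n) = 0
b(Z) = 0
k(m) = 0 (k(m) = 0 - 1*0 = 0 + 0 = 0)
k(-2)*((22 + 88) + 41) = 0*((22 + 88) + 41) = 0*(110 + 41) = 0*151 = 0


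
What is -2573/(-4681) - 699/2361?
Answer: 30138/118837 ≈ 0.25361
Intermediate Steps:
-2573/(-4681) - 699/2361 = -2573*(-1/4681) - 699*1/2361 = 83/151 - 233/787 = 30138/118837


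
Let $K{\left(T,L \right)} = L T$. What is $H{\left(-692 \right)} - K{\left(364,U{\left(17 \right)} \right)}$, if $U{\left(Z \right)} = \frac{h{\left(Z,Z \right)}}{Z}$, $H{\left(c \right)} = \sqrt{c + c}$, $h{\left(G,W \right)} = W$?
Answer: $-364 + 2 i \sqrt{346} \approx -364.0 + 37.202 i$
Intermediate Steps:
$H{\left(c \right)} = \sqrt{2} \sqrt{c}$ ($H{\left(c \right)} = \sqrt{2 c} = \sqrt{2} \sqrt{c}$)
$U{\left(Z \right)} = 1$ ($U{\left(Z \right)} = \frac{Z}{Z} = 1$)
$H{\left(-692 \right)} - K{\left(364,U{\left(17 \right)} \right)} = \sqrt{2} \sqrt{-692} - 1 \cdot 364 = \sqrt{2} \cdot 2 i \sqrt{173} - 364 = 2 i \sqrt{346} - 364 = -364 + 2 i \sqrt{346}$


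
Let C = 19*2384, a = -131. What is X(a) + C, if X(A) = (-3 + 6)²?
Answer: 45305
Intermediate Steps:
X(A) = 9 (X(A) = 3² = 9)
C = 45296
X(a) + C = 9 + 45296 = 45305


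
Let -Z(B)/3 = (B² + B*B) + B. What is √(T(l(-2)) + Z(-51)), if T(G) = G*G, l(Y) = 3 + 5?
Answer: I*√15389 ≈ 124.05*I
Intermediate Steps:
l(Y) = 8
T(G) = G²
Z(B) = -6*B² - 3*B (Z(B) = -3*((B² + B*B) + B) = -3*((B² + B²) + B) = -3*(2*B² + B) = -3*(B + 2*B²) = -6*B² - 3*B)
√(T(l(-2)) + Z(-51)) = √(8² - 3*(-51)*(1 + 2*(-51))) = √(64 - 3*(-51)*(1 - 102)) = √(64 - 3*(-51)*(-101)) = √(64 - 15453) = √(-15389) = I*√15389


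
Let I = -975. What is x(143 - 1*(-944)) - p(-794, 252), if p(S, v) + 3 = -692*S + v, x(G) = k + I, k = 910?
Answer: -549762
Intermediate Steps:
x(G) = -65 (x(G) = 910 - 975 = -65)
p(S, v) = -3 + v - 692*S (p(S, v) = -3 + (-692*S + v) = -3 + (v - 692*S) = -3 + v - 692*S)
x(143 - 1*(-944)) - p(-794, 252) = -65 - (-3 + 252 - 692*(-794)) = -65 - (-3 + 252 + 549448) = -65 - 1*549697 = -65 - 549697 = -549762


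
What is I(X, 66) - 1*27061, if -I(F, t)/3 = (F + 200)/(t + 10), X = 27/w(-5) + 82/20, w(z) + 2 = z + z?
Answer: -41144831/1520 ≈ -27069.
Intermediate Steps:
w(z) = -2 + 2*z (w(z) = -2 + (z + z) = -2 + 2*z)
X = 37/20 (X = 27/(-2 + 2*(-5)) + 82/20 = 27/(-2 - 10) + 82*(1/20) = 27/(-12) + 41/10 = 27*(-1/12) + 41/10 = -9/4 + 41/10 = 37/20 ≈ 1.8500)
I(F, t) = -3*(200 + F)/(10 + t) (I(F, t) = -3*(F + 200)/(t + 10) = -3*(200 + F)/(10 + t))
I(X, 66) - 1*27061 = 3*(-200 - 1*37/20)/(10 + 66) - 1*27061 = 3*(-200 - 37/20)/76 - 27061 = 3*(1/76)*(-4037/20) - 27061 = -12111/1520 - 27061 = -41144831/1520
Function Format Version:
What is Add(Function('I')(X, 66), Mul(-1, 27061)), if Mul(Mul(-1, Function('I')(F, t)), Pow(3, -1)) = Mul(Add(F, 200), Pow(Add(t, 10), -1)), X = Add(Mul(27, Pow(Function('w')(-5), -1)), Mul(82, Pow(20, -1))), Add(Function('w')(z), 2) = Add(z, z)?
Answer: Rational(-41144831, 1520) ≈ -27069.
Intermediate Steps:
Function('w')(z) = Add(-2, Mul(2, z)) (Function('w')(z) = Add(-2, Add(z, z)) = Add(-2, Mul(2, z)))
X = Rational(37, 20) (X = Add(Mul(27, Pow(Add(-2, Mul(2, -5)), -1)), Mul(82, Pow(20, -1))) = Add(Mul(27, Pow(Add(-2, -10), -1)), Mul(82, Rational(1, 20))) = Add(Mul(27, Pow(-12, -1)), Rational(41, 10)) = Add(Mul(27, Rational(-1, 12)), Rational(41, 10)) = Add(Rational(-9, 4), Rational(41, 10)) = Rational(37, 20) ≈ 1.8500)
Function('I')(F, t) = Mul(-3, Pow(Add(10, t), -1), Add(200, F)) (Function('I')(F, t) = Mul(-3, Mul(Add(F, 200), Pow(Add(t, 10), -1))) = Mul(-3, Mul(Add(200, F), Pow(Add(10, t), -1))) = Mul(-3, Mul(Pow(Add(10, t), -1), Add(200, F))) = Mul(-3, Pow(Add(10, t), -1), Add(200, F)))
Add(Function('I')(X, 66), Mul(-1, 27061)) = Add(Mul(3, Pow(Add(10, 66), -1), Add(-200, Mul(-1, Rational(37, 20)))), Mul(-1, 27061)) = Add(Mul(3, Pow(76, -1), Add(-200, Rational(-37, 20))), -27061) = Add(Mul(3, Rational(1, 76), Rational(-4037, 20)), -27061) = Add(Rational(-12111, 1520), -27061) = Rational(-41144831, 1520)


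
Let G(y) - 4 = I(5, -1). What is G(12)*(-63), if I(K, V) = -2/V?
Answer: -378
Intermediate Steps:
G(y) = 6 (G(y) = 4 - 2/(-1) = 4 - 2*(-1) = 4 + 2 = 6)
G(12)*(-63) = 6*(-63) = -378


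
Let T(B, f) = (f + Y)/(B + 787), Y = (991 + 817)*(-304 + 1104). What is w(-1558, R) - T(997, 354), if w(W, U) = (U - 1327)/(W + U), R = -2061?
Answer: -33959471/41924 ≈ -810.02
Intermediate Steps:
Y = 1446400 (Y = 1808*800 = 1446400)
w(W, U) = (-1327 + U)/(U + W)
T(B, f) = (1446400 + f)/(787 + B) (T(B, f) = (f + 1446400)/(B + 787) = (1446400 + f)/(787 + B))
w(-1558, R) - T(997, 354) = (-1327 - 2061)/(-2061 - 1558) - (1446400 + 354)/(787 + 997) = -3388/(-3619) - 1446754/1784 = -1/3619*(-3388) - 1446754/1784 = 44/47 - 1*723377/892 = 44/47 - 723377/892 = -33959471/41924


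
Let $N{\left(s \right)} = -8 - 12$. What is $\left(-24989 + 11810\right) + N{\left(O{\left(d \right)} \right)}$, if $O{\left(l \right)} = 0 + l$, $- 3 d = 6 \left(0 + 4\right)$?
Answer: $-13199$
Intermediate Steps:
$d = -8$ ($d = - \frac{6 \left(0 + 4\right)}{3} = - \frac{6 \cdot 4}{3} = \left(- \frac{1}{3}\right) 24 = -8$)
$O{\left(l \right)} = l$
$N{\left(s \right)} = -20$ ($N{\left(s \right)} = -8 - 12 = -20$)
$\left(-24989 + 11810\right) + N{\left(O{\left(d \right)} \right)} = \left(-24989 + 11810\right) - 20 = -13179 - 20 = -13199$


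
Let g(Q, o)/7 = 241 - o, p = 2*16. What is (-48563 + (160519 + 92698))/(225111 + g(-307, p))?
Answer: 102327/113287 ≈ 0.90325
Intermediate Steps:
p = 32
g(Q, o) = 1687 - 7*o (g(Q, o) = 7*(241 - o) = 1687 - 7*o)
(-48563 + (160519 + 92698))/(225111 + g(-307, p)) = (-48563 + (160519 + 92698))/(225111 + (1687 - 7*32)) = (-48563 + 253217)/(225111 + (1687 - 224)) = 204654/(225111 + 1463) = 204654/226574 = 204654*(1/226574) = 102327/113287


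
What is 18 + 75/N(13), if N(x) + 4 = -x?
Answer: 231/17 ≈ 13.588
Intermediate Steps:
N(x) = -4 - x
18 + 75/N(13) = 18 + 75/(-4 - 1*13) = 18 + 75/(-4 - 13) = 18 + 75/(-17) = 18 + 75*(-1/17) = 18 - 75/17 = 231/17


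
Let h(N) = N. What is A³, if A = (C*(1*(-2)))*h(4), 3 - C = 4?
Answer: 512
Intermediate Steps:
C = -1 (C = 3 - 1*4 = 3 - 4 = -1)
A = 8 (A = -(-2)*4 = -1*(-2)*4 = 2*4 = 8)
A³ = 8³ = 512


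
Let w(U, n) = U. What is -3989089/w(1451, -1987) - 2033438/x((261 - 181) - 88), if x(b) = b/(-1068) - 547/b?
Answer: -6884973881953/211940315 ≈ -32485.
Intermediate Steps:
x(b) = -547/b - b/1068 (x(b) = b*(-1/1068) - 547/b = -b/1068 - 547/b = -547/b - b/1068)
-3989089/w(1451, -1987) - 2033438/x((261 - 181) - 88) = -3989089/1451 - 2033438/(-547/((261 - 181) - 88) - ((261 - 181) - 88)/1068) = -3989089*1/1451 - 2033438/(-547/(80 - 88) - (80 - 88)/1068) = -3989089/1451 - 2033438/(-547/(-8) - 1/1068*(-8)) = -3989089/1451 - 2033438/(-547*(-⅛) + 2/267) = -3989089/1451 - 2033438/(547/8 + 2/267) = -3989089/1451 - 2033438/146065/2136 = -3989089/1451 - 2033438*2136/146065 = -3989089/1451 - 4343423568/146065 = -6884973881953/211940315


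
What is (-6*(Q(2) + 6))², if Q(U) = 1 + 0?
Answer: 1764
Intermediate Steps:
Q(U) = 1
(-6*(Q(2) + 6))² = (-6*(1 + 6))² = (-6*7)² = (-42)² = 1764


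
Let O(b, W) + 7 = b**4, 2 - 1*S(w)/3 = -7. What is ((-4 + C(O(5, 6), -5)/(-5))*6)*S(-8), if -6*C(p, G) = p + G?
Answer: 13311/5 ≈ 2662.2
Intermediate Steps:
S(w) = 27 (S(w) = 6 - 3*(-7) = 6 + 21 = 27)
O(b, W) = -7 + b**4
C(p, G) = -G/6 - p/6 (C(p, G) = -(p + G)/6 = -(G + p)/6 = -G/6 - p/6)
((-4 + C(O(5, 6), -5)/(-5))*6)*S(-8) = ((-4 + (-1/6*(-5) - (-7 + 5**4)/6)/(-5))*6)*27 = ((-4 + (5/6 - (-7 + 625)/6)*(-1/5))*6)*27 = ((-4 + (5/6 - 1/6*618)*(-1/5))*6)*27 = ((-4 + (5/6 - 103)*(-1/5))*6)*27 = ((-4 - 613/6*(-1/5))*6)*27 = ((-4 + 613/30)*6)*27 = ((493/30)*6)*27 = (493/5)*27 = 13311/5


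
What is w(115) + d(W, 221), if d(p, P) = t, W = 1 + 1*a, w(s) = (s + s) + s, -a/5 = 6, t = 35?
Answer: 380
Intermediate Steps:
a = -30 (a = -5*6 = -30)
w(s) = 3*s (w(s) = 2*s + s = 3*s)
W = -29 (W = 1 + 1*(-30) = 1 - 30 = -29)
d(p, P) = 35
w(115) + d(W, 221) = 3*115 + 35 = 345 + 35 = 380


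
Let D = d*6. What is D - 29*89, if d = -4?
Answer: -2605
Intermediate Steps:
D = -24 (D = -4*6 = -24)
D - 29*89 = -24 - 29*89 = -24 - 2581 = -2605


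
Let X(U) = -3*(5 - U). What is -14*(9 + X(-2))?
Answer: 168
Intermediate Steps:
X(U) = -15 + 3*U
-14*(9 + X(-2)) = -14*(9 + (-15 + 3*(-2))) = -14*(9 + (-15 - 6)) = -14*(9 - 21) = -14*(-12) = 168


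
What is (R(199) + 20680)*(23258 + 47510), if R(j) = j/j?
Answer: 1463553008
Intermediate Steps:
R(j) = 1
(R(199) + 20680)*(23258 + 47510) = (1 + 20680)*(23258 + 47510) = 20681*70768 = 1463553008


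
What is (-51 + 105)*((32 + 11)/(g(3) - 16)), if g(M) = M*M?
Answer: -2322/7 ≈ -331.71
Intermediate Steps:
g(M) = M**2
(-51 + 105)*((32 + 11)/(g(3) - 16)) = (-51 + 105)*((32 + 11)/(3**2 - 16)) = 54*(43/(9 - 16)) = 54*(43/(-7)) = 54*(43*(-1/7)) = 54*(-43/7) = -2322/7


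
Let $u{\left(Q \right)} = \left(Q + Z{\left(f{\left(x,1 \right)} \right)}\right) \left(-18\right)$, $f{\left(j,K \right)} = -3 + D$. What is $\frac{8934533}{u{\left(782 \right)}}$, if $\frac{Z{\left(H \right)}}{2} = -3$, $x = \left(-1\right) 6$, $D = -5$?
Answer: $- \frac{8934533}{13968} \approx -639.64$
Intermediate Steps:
$x = -6$
$f{\left(j,K \right)} = -8$ ($f{\left(j,K \right)} = -3 - 5 = -8$)
$Z{\left(H \right)} = -6$ ($Z{\left(H \right)} = 2 \left(-3\right) = -6$)
$u{\left(Q \right)} = 108 - 18 Q$ ($u{\left(Q \right)} = \left(Q - 6\right) \left(-18\right) = \left(-6 + Q\right) \left(-18\right) = 108 - 18 Q$)
$\frac{8934533}{u{\left(782 \right)}} = \frac{8934533}{108 - 14076} = \frac{8934533}{-13968} = 8934533 \left(- \frac{1}{13968}\right) = - \frac{8934533}{13968}$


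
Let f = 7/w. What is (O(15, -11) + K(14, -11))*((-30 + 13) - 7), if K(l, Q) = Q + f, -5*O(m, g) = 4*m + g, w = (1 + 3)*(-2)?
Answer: 2601/5 ≈ 520.20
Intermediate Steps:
w = -8 (w = 4*(-2) = -8)
f = -7/8 (f = 7/(-8) = 7*(-⅛) = -7/8 ≈ -0.87500)
O(m, g) = -4*m/5 - g/5 (O(m, g) = -(4*m + g)/5 = -(g + 4*m)/5 = -4*m/5 - g/5)
K(l, Q) = -7/8 + Q (K(l, Q) = Q - 7/8 = -7/8 + Q)
(O(15, -11) + K(14, -11))*((-30 + 13) - 7) = ((-⅘*15 - ⅕*(-11)) + (-7/8 - 11))*((-30 + 13) - 7) = ((-12 + 11/5) - 95/8)*(-17 - 7) = (-49/5 - 95/8)*(-24) = -867/40*(-24) = 2601/5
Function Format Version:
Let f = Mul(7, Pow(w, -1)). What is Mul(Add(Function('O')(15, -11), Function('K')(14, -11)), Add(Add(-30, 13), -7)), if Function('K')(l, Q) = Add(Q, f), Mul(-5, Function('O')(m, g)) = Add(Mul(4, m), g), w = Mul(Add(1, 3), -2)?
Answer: Rational(2601, 5) ≈ 520.20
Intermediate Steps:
w = -8 (w = Mul(4, -2) = -8)
f = Rational(-7, 8) (f = Mul(7, Pow(-8, -1)) = Mul(7, Rational(-1, 8)) = Rational(-7, 8) ≈ -0.87500)
Function('O')(m, g) = Add(Mul(Rational(-4, 5), m), Mul(Rational(-1, 5), g)) (Function('O')(m, g) = Mul(Rational(-1, 5), Add(Mul(4, m), g)) = Mul(Rational(-1, 5), Add(g, Mul(4, m))) = Add(Mul(Rational(-4, 5), m), Mul(Rational(-1, 5), g)))
Function('K')(l, Q) = Add(Rational(-7, 8), Q) (Function('K')(l, Q) = Add(Q, Rational(-7, 8)) = Add(Rational(-7, 8), Q))
Mul(Add(Function('O')(15, -11), Function('K')(14, -11)), Add(Add(-30, 13), -7)) = Mul(Add(Add(Mul(Rational(-4, 5), 15), Mul(Rational(-1, 5), -11)), Add(Rational(-7, 8), -11)), Add(Add(-30, 13), -7)) = Mul(Add(Add(-12, Rational(11, 5)), Rational(-95, 8)), Add(-17, -7)) = Mul(Add(Rational(-49, 5), Rational(-95, 8)), -24) = Mul(Rational(-867, 40), -24) = Rational(2601, 5)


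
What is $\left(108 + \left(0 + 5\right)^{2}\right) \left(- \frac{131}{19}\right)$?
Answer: $-917$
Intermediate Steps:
$\left(108 + \left(0 + 5\right)^{2}\right) \left(- \frac{131}{19}\right) = \left(108 + 5^{2}\right) \left(\left(-131\right) \frac{1}{19}\right) = \left(108 + 25\right) \left(- \frac{131}{19}\right) = 133 \left(- \frac{131}{19}\right) = -917$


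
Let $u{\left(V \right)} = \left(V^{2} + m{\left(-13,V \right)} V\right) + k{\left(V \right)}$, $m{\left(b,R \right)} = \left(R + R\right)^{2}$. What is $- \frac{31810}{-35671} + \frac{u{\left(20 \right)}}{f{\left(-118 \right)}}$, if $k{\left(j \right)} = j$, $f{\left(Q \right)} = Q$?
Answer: $- \frac{576350120}{2104589} \approx -273.85$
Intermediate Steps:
$m{\left(b,R \right)} = 4 R^{2}$ ($m{\left(b,R \right)} = \left(2 R\right)^{2} = 4 R^{2}$)
$u{\left(V \right)} = V + V^{2} + 4 V^{3}$ ($u{\left(V \right)} = \left(V^{2} + 4 V^{2} V\right) + V = \left(V^{2} + 4 V^{3}\right) + V = V + V^{2} + 4 V^{3}$)
$- \frac{31810}{-35671} + \frac{u{\left(20 \right)}}{f{\left(-118 \right)}} = - \frac{31810}{-35671} + \frac{20 \left(1 + 20 + 4 \cdot 20^{2}\right)}{-118} = \left(-31810\right) \left(- \frac{1}{35671}\right) + 20 \left(1 + 20 + 4 \cdot 400\right) \left(- \frac{1}{118}\right) = \frac{31810}{35671} + 20 \left(1 + 20 + 1600\right) \left(- \frac{1}{118}\right) = \frac{31810}{35671} + 20 \cdot 1621 \left(- \frac{1}{118}\right) = \frac{31810}{35671} + 32420 \left(- \frac{1}{118}\right) = \frac{31810}{35671} - \frac{16210}{59} = - \frac{576350120}{2104589}$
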